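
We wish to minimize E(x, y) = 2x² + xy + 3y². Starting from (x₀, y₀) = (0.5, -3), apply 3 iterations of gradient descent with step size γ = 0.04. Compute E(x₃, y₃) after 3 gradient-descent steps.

∇E = (4x + y, x + 6y)
Step 1: at (0.5, -3), ∇E = (-1, -17.5) → (0.5, -3) − 0.04·(-1, -17.5) = (0.54, -2.3)
Step 2: at (0.54, -2.3), ∇E = (-0.14, -13.26) → (0.54, -2.3) − 0.04·(-0.14, -13.26) = (0.5456, -1.7696)
Step 3: at (0.5456, -1.7696), ∇E = (0.4128, -10.072) → (0.5456, -1.7696) − 0.04·(0.4128, -10.072) = (0.529088, -1.36672)
E(0.529088, -1.36672) = 5.440523747328

5.440523747328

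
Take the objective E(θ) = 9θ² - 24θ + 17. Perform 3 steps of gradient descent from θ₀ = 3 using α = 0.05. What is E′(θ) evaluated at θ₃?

0.03

E′(θ) = 18θ - 24
Step 1: E′(3) = 30; θ₁ = 3 − 0.05·30 = 1.5
Step 2: E′(1.5) = 3; θ₂ = 1.5 − 0.05·3 = 1.35
Step 3: E′(1.35) = 0.3; θ₃ = 1.35 − 0.05·0.3 = 1.335
E′(θ) at (1.335) = 0.03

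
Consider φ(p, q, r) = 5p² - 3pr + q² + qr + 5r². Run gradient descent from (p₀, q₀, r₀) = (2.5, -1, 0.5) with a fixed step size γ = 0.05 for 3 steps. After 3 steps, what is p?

0.46925

∇φ = (10p - 3r, 2q + r, -3p + q + 10r)
Step 1: at (2.5, -1, 0.5), ∇φ = (23.5, -1.5, -3.5) → (2.5, -1, 0.5) − 0.05·(23.5, -1.5, -3.5) = (1.325, -0.925, 0.675)
Step 2: at (1.325, -0.925, 0.675), ∇φ = (11.225, -1.175, 1.85) → (1.325, -0.925, 0.675) − 0.05·(11.225, -1.175, 1.85) = (0.76375, -0.86625, 0.5825)
Step 3: at (0.76375, -0.86625, 0.5825), ∇φ = (5.89, -1.15, 2.6675) → (0.76375, -0.86625, 0.5825) − 0.05·(5.89, -1.15, 2.6675) = (0.46925, -0.80875, 0.449125)
p = 0.46925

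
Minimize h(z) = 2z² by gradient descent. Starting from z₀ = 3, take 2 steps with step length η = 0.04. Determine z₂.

h′(z) = 4z
Step 1: h′(3) = 12; z₁ = 3 − 0.04·12 = 2.52
Step 2: h′(2.52) = 10.08; z₂ = 2.52 − 0.04·10.08 = 2.1168

2.1168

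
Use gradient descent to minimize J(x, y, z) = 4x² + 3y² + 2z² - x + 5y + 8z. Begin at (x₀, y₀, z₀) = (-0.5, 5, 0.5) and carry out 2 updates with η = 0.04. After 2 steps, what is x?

∇J = (8x - 1, 6y + 5, 4z + 8)
Step 1: at (-0.5, 5, 0.5), ∇J = (-5, 35, 10) → (-0.5, 5, 0.5) − 0.04·(-5, 35, 10) = (-0.3, 3.6, 0.1)
Step 2: at (-0.3, 3.6, 0.1), ∇J = (-3.4, 26.6, 8.4) → (-0.3, 3.6, 0.1) − 0.04·(-3.4, 26.6, 8.4) = (-0.164, 2.536, -0.236)
x = -0.164

-0.164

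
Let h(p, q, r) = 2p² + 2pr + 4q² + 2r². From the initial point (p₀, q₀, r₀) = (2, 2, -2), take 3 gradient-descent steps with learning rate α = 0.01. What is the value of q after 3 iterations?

∇h = (4p + 2r, 8q, 2p + 4r)
Step 1: at (2, 2, -2), ∇h = (4, 16, -4) → (2, 2, -2) − 0.01·(4, 16, -4) = (1.96, 1.84, -1.96)
Step 2: at (1.96, 1.84, -1.96), ∇h = (3.92, 14.72, -3.92) → (1.96, 1.84, -1.96) − 0.01·(3.92, 14.72, -3.92) = (1.9208, 1.6928, -1.9208)
Step 3: at (1.9208, 1.6928, -1.9208), ∇h = (3.8416, 13.5424, -3.8416) → (1.9208, 1.6928, -1.9208) − 0.01·(3.8416, 13.5424, -3.8416) = (1.882384, 1.557376, -1.882384)
q = 1.557376

1.557376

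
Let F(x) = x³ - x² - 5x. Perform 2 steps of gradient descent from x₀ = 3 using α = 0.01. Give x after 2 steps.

2.704832

F′(x) = 3x² - 2x - 5
Step 1: F′(3) = 16; x₁ = 3 − 0.01·16 = 2.84
Step 2: F′(2.84) = 13.5168; x₂ = 2.84 − 0.01·13.5168 = 2.704832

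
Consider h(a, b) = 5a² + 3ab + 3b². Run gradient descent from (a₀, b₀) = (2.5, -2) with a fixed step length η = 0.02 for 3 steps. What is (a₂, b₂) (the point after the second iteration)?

∇h = (10a + 3b, 3a + 6b)
(a₁, b₁) = (2.5, -2) − 0.02·(19, -4.5) = (2.12, -1.91)
(a₂, b₂) = (2.12, -1.91) − 0.02·(15.47, -5.1) = (1.8106, -1.808)

(1.8106, -1.808)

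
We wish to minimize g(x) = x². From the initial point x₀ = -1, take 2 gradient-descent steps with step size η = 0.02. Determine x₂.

-0.9216

g′(x) = 2x
x₁ = -1 − 0.02·(-2) = -0.96
x₂ = -0.96 − 0.02·(-1.92) = -0.9216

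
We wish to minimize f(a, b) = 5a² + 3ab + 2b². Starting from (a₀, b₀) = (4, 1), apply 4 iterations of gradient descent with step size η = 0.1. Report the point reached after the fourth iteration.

∇f = (10a + 3b, 3a + 4b)
Step 1: at (4, 1), ∇f = (43, 16) → (4, 1) − 0.1·(43, 16) = (-0.3, -0.6)
Step 2: at (-0.3, -0.6), ∇f = (-4.8, -3.3) → (-0.3, -0.6) − 0.1·(-4.8, -3.3) = (0.18, -0.27)
Step 3: at (0.18, -0.27), ∇f = (0.99, -0.54) → (0.18, -0.27) − 0.1·(0.99, -0.54) = (0.081, -0.216)
Step 4: at (0.081, -0.216), ∇f = (0.162, -0.621) → (0.081, -0.216) − 0.1·(0.162, -0.621) = (0.0648, -0.1539)

(0.0648, -0.1539)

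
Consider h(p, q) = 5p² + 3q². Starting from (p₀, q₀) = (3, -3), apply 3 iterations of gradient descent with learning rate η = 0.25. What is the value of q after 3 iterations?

0.375

∇h = (10p, 6q)
Step 1: at (3, -3), ∇h = (30, -18) → (3, -3) − 0.25·(30, -18) = (-4.5, 1.5)
Step 2: at (-4.5, 1.5), ∇h = (-45, 9) → (-4.5, 1.5) − 0.25·(-45, 9) = (6.75, -0.75)
Step 3: at (6.75, -0.75), ∇h = (67.5, -4.5) → (6.75, -0.75) − 0.25·(67.5, -4.5) = (-10.125, 0.375)
q = 0.375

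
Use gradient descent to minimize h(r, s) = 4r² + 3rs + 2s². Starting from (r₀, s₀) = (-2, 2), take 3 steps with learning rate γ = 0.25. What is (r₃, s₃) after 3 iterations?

(1.90625, 1.21875)

∇h = (8r + 3s, 3r + 4s)
Step 1: at (-2, 2), ∇h = (-10, 2) → (-2, 2) − 0.25·(-10, 2) = (0.5, 1.5)
Step 2: at (0.5, 1.5), ∇h = (8.5, 7.5) → (0.5, 1.5) − 0.25·(8.5, 7.5) = (-1.625, -0.375)
Step 3: at (-1.625, -0.375), ∇h = (-14.125, -6.375) → (-1.625, -0.375) − 0.25·(-14.125, -6.375) = (1.90625, 1.21875)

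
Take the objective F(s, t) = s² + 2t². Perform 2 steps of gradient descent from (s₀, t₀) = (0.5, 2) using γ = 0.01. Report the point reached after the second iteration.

∇F = (2s, 4t)
Step 1: at (0.5, 2), ∇F = (1, 8) → (0.5, 2) − 0.01·(1, 8) = (0.49, 1.92)
Step 2: at (0.49, 1.92), ∇F = (0.98, 7.68) → (0.49, 1.92) − 0.01·(0.98, 7.68) = (0.4802, 1.8432)

(0.4802, 1.8432)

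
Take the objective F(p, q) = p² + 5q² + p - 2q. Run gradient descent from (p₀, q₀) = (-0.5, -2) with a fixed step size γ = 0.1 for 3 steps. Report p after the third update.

∇F = (2p + 1, 10q - 2)
(p₁, q₁) = (-0.5, -2) − 0.1·(0, -22) = (-0.5, 0.2)
(p₂, q₂) = (-0.5, 0.2) − 0.1·(0, 0) = (-0.5, 0.2)
(p₃, q₃) = (-0.5, 0.2) − 0.1·(0, 0) = (-0.5, 0.2)
p = -0.5

-0.5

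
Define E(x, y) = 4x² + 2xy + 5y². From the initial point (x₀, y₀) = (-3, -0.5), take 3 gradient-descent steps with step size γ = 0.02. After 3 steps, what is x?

-1.749632

∇E = (8x + 2y, 2x + 10y)
(x₁, y₁) = (-3, -0.5) − 0.02·(-25, -11) = (-2.5, -0.28)
(x₂, y₂) = (-2.5, -0.28) − 0.02·(-20.56, -7.8) = (-2.0888, -0.124)
(x₃, y₃) = (-2.0888, -0.124) − 0.02·(-16.9584, -5.4176) = (-1.749632, -0.015648)
x = -1.749632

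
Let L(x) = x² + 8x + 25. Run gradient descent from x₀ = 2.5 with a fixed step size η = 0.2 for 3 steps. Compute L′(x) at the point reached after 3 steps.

L′(x) = 2x + 8
Step 1: L′(2.5) = 13; x₁ = 2.5 − 0.2·13 = -0.1
Step 2: L′(-0.1) = 7.8; x₂ = -0.1 − 0.2·7.8 = -1.66
Step 3: L′(-1.66) = 4.68; x₃ = -1.66 − 0.2·4.68 = -2.596
L′(x) at (-2.596) = 2.808

2.808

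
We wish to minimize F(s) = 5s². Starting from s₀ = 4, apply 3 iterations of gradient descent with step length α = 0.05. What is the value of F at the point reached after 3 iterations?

1.25

F′(s) = 10s
s₁ = 4 − 0.05·40 = 2
s₂ = 2 − 0.05·20 = 1
s₃ = 1 − 0.05·10 = 0.5
F(0.5) = 1.25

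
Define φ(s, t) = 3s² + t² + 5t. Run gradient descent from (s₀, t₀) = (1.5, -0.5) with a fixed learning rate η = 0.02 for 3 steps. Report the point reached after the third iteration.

∇φ = (6s, 2t + 5)
(s₁, t₁) = (1.5, -0.5) − 0.02·(9, 4) = (1.32, -0.58)
(s₂, t₂) = (1.32, -0.58) − 0.02·(7.92, 3.84) = (1.1616, -0.6568)
(s₃, t₃) = (1.1616, -0.6568) − 0.02·(6.9696, 3.6864) = (1.022208, -0.730528)

(1.022208, -0.730528)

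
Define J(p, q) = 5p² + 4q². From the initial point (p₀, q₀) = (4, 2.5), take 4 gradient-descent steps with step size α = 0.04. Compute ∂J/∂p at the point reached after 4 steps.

5.184

∇J = (10p, 8q)
(p₁, q₁) = (4, 2.5) − 0.04·(40, 20) = (2.4, 1.7)
(p₂, q₂) = (2.4, 1.7) − 0.04·(24, 13.6) = (1.44, 1.156)
(p₃, q₃) = (1.44, 1.156) − 0.04·(14.4, 9.248) = (0.864, 0.78608)
(p₄, q₄) = (0.864, 0.78608) − 0.04·(8.64, 6.28864) = (0.5184, 0.5345344)
∂J/∂p at (0.5184, 0.5345344) = 5.184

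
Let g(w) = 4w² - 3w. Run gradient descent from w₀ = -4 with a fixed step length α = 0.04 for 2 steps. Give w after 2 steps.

g′(w) = 8w - 3
Step 1: g′(-4) = -35; w₁ = -4 − 0.04·(-35) = -2.6
Step 2: g′(-2.6) = -23.8; w₂ = -2.6 − 0.04·(-23.8) = -1.648

-1.648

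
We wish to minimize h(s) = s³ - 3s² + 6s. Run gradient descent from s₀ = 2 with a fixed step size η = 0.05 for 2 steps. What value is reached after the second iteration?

1.4765

h′(s) = 3s² - 6s + 6
s₁ = 2 − 0.05·6 = 1.7
s₂ = 1.7 − 0.05·4.47 = 1.4765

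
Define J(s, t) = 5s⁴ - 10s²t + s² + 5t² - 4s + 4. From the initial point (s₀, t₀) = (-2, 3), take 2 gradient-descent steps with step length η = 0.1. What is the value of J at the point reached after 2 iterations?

605991.83312683008

∇J = (20s³ - 20st + 2s - 4, -10s² + 10t)
(s₁, t₁) = (-2, 3) − 0.1·(-48, -10) = (2.8, 4)
(s₂, t₂) = (2.8, 4) − 0.1·(216.64, -38.4) = (-18.864, 7.84)
J(-18.864, 7.84) = 605991.83312683008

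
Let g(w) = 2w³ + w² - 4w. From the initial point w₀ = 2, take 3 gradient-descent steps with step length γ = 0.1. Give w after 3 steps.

g′(w) = 6w² + 2w - 4
Step 1: g′(2) = 24; w₁ = 2 − 0.1·24 = -0.4
Step 2: g′(-0.4) = -3.84; w₂ = -0.4 − 0.1·(-3.84) = -0.016
Step 3: g′(-0.016) = -4.030464; w₃ = -0.016 − 0.1·(-4.030464) = 0.3870464

0.3870464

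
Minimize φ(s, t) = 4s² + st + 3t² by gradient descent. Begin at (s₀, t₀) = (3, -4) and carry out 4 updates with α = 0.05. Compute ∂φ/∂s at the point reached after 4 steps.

3.8797

∇φ = (8s + t, s + 6t)
(s₁, t₁) = (3, -4) − 0.05·(20, -21) = (2, -2.95)
(s₂, t₂) = (2, -2.95) − 0.05·(13.05, -15.7) = (1.3475, -2.165)
(s₃, t₃) = (1.3475, -2.165) − 0.05·(8.615, -11.6425) = (0.91675, -1.582875)
(s₄, t₄) = (0.91675, -1.582875) − 0.05·(5.751125, -8.5805) = (0.62919375, -1.15385)
∂φ/∂s at (0.62919375, -1.15385) = 3.8797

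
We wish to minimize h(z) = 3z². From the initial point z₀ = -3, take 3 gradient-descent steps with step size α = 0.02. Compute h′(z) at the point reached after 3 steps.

-12.266496

h′(z) = 6z
z₁ = -3 − 0.02·(-18) = -2.64
z₂ = -2.64 − 0.02·(-15.84) = -2.3232
z₃ = -2.3232 − 0.02·(-13.9392) = -2.044416
h′(z) at (-2.044416) = -12.266496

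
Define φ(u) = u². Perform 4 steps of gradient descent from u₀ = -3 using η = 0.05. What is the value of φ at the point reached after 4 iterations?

3.87420489

φ′(u) = 2u
Step 1: φ′(-3) = -6; u₁ = -3 − 0.05·(-6) = -2.7
Step 2: φ′(-2.7) = -5.4; u₂ = -2.7 − 0.05·(-5.4) = -2.43
Step 3: φ′(-2.43) = -4.86; u₃ = -2.43 − 0.05·(-4.86) = -2.187
Step 4: φ′(-2.187) = -4.374; u₄ = -2.187 − 0.05·(-4.374) = -1.9683
φ(-1.9683) = 3.87420489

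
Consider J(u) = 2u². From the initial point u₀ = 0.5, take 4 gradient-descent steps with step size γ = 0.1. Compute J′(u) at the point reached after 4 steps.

0.2592

J′(u) = 4u
Step 1: J′(0.5) = 2; u₁ = 0.5 − 0.1·2 = 0.3
Step 2: J′(0.3) = 1.2; u₂ = 0.3 − 0.1·1.2 = 0.18
Step 3: J′(0.18) = 0.72; u₃ = 0.18 − 0.1·0.72 = 0.108
Step 4: J′(0.108) = 0.432; u₄ = 0.108 − 0.1·0.432 = 0.0648
J′(u) at (0.0648) = 0.2592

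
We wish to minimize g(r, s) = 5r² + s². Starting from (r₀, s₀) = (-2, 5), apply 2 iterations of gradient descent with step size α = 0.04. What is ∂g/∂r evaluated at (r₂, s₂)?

-7.2

∇g = (10r, 2s)
Step 1: at (-2, 5), ∇g = (-20, 10) → (-2, 5) − 0.04·(-20, 10) = (-1.2, 4.6)
Step 2: at (-1.2, 4.6), ∇g = (-12, 9.2) → (-1.2, 4.6) − 0.04·(-12, 9.2) = (-0.72, 4.232)
∂g/∂r at (-0.72, 4.232) = -7.2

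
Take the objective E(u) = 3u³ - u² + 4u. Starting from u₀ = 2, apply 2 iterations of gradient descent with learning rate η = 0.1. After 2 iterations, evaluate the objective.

-336.479823872

E′(u) = 9u² - 2u + 4
u₁ = 2 − 0.1·36 = -1.6
u₂ = -1.6 − 0.1·30.24 = -4.624
E(-4.624) = -336.479823872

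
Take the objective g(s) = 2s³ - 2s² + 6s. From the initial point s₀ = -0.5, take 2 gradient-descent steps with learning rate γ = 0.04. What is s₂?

-1.446656

g′(s) = 6s² - 4s + 6
Step 1: g′(-0.5) = 9.5; s₁ = -0.5 − 0.04·9.5 = -0.88
Step 2: g′(-0.88) = 14.1664; s₂ = -0.88 − 0.04·14.1664 = -1.446656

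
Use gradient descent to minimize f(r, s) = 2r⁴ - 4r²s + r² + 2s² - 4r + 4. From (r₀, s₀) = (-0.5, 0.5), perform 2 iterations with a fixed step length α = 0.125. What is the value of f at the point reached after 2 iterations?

∇f = (8r³ - 8rs + 2r - 4, -4r² + 4s)
Step 1: at (-0.5, 0.5), ∇f = (-4, 1) → (-0.5, 0.5) − 0.125·(-4, 1) = (0, 0.375)
Step 2: at (0, 0.375), ∇f = (-4, 1.5) → (0, 0.375) − 0.125·(-4, 1.5) = (0.5, 0.1875)
f(0.5, 0.1875) = 2.2578125

2.2578125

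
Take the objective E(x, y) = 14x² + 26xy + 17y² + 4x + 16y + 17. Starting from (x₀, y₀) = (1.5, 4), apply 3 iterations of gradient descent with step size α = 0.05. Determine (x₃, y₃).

(-18.1165, -20.659)

∇E = (28x + 26y + 4, 26x + 34y + 16)
(x₁, y₁) = (1.5, 4) − 0.05·(150, 191) = (-6, -5.55)
(x₂, y₂) = (-6, -5.55) − 0.05·(-308.3, -328.7) = (9.415, 10.885)
(x₃, y₃) = (9.415, 10.885) − 0.05·(550.63, 630.88) = (-18.1165, -20.659)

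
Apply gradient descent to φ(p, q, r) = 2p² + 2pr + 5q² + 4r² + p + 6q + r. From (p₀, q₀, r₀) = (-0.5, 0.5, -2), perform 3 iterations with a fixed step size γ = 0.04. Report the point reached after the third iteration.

(-0.118624, -0.3624, -0.665088)

∇φ = (4p + 2r + 1, 10q + 6, 2p + 8r + 1)
(p₁, q₁, r₁) = (-0.5, 0.5, -2) − 0.04·(-5, 11, -16) = (-0.3, 0.06, -1.36)
(p₂, q₂, r₂) = (-0.3, 0.06, -1.36) − 0.04·(-2.92, 6.6, -10.48) = (-0.1832, -0.204, -0.9408)
(p₃, q₃, r₃) = (-0.1832, -0.204, -0.9408) − 0.04·(-1.6144, 3.96, -6.8928) = (-0.118624, -0.3624, -0.665088)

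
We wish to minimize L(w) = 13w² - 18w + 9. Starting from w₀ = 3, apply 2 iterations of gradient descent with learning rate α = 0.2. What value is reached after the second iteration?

41.4

L′(w) = 26w - 18
Step 1: L′(3) = 60; w₁ = 3 − 0.2·60 = -9
Step 2: L′(-9) = -252; w₂ = -9 − 0.2·(-252) = 41.4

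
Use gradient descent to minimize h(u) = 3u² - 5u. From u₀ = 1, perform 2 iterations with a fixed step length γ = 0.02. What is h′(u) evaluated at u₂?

h′(u) = 6u - 5
u₁ = 1 − 0.02·1 = 0.98
u₂ = 0.98 − 0.02·0.88 = 0.9624
h′(u) at (0.9624) = 0.7744

0.7744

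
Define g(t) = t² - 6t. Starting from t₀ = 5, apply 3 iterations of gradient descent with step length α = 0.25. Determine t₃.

3.25

g′(t) = 2t - 6
Step 1: g′(5) = 4; t₁ = 5 − 0.25·4 = 4
Step 2: g′(4) = 2; t₂ = 4 − 0.25·2 = 3.5
Step 3: g′(3.5) = 1; t₃ = 3.5 − 0.25·1 = 3.25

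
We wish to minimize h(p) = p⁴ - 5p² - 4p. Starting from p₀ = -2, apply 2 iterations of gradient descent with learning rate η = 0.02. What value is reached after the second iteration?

h′(p) = 4p³ - 10p - 4
p₁ = -2 − 0.02·(-16) = -1.68
p₂ = -1.68 − 0.02·(-6.166528) = -1.55666944

-1.55666944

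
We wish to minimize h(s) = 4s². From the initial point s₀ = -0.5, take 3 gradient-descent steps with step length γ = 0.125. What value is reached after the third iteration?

h′(s) = 8s
s₁ = -0.5 − 0.125·(-4) = 0
s₂ = 0 − 0.125·0 = 0
s₃ = 0 − 0.125·0 = 0

0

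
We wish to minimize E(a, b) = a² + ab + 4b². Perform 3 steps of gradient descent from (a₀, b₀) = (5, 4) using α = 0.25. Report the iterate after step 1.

(1.5, -5.25)

∇E = (2a + b, a + 8b)
Step 1: at (5, 4), ∇E = (14, 37) → (5, 4) − 0.25·(14, 37) = (1.5, -5.25)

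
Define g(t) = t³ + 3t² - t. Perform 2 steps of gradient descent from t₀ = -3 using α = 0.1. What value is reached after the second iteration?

g′(t) = 3t² + 6t - 1
t₁ = -3 − 0.1·8 = -3.8
t₂ = -3.8 − 0.1·19.52 = -5.752

-5.752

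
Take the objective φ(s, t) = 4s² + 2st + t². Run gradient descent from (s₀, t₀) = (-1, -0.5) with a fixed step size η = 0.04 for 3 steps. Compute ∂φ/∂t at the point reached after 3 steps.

∇φ = (8s + 2t, 2s + 2t)
Step 1: at (-1, -0.5), ∇φ = (-9, -3) → (-1, -0.5) − 0.04·(-9, -3) = (-0.64, -0.38)
Step 2: at (-0.64, -0.38), ∇φ = (-5.88, -2.04) → (-0.64, -0.38) − 0.04·(-5.88, -2.04) = (-0.4048, -0.2984)
Step 3: at (-0.4048, -0.2984), ∇φ = (-3.8352, -1.4064) → (-0.4048, -0.2984) − 0.04·(-3.8352, -1.4064) = (-0.251392, -0.242144)
∂φ/∂t at (-0.251392, -0.242144) = -0.987072

-0.987072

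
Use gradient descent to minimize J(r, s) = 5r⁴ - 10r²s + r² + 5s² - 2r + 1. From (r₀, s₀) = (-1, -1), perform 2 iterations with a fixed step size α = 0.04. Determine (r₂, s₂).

∇J = (20r³ - 20rs + 2r - 2, -10r² + 10s)
Step 1: at (-1, -1), ∇J = (-44, -20) → (-1, -1) − 0.04·(-44, -20) = (0.76, -0.2)
Step 2: at (0.76, -0.2), ∇J = (11.33952, -7.776) → (0.76, -0.2) − 0.04·(11.33952, -7.776) = (0.3064192, 0.11104)

(0.3064192, 0.11104)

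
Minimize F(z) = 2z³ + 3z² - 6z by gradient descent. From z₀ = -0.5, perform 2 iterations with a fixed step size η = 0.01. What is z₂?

F′(z) = 6z² + 6z - 6
Step 1: F′(-0.5) = -7.5; z₁ = -0.5 − 0.01·(-7.5) = -0.425
Step 2: F′(-0.425) = -7.46625; z₂ = -0.425 − 0.01·(-7.46625) = -0.3503375

-0.3503375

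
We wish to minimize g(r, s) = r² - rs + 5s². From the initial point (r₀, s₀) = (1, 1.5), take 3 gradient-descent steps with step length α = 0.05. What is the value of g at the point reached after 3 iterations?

0.85537467578125

∇g = (2r - s, -r + 10s)
(r₁, s₁) = (1, 1.5) − 0.05·(0.5, 14) = (0.975, 0.8)
(r₂, s₂) = (0.975, 0.8) − 0.05·(1.15, 7.025) = (0.9175, 0.44875)
(r₃, s₃) = (0.9175, 0.44875) − 0.05·(1.38625, 3.57) = (0.8481875, 0.27025)
g(0.8481875, 0.27025) = 0.85537467578125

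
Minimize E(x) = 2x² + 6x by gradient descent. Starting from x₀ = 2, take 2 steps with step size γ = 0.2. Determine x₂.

-1.36

E′(x) = 4x + 6
x₁ = 2 − 0.2·14 = -0.8
x₂ = -0.8 − 0.2·2.8 = -1.36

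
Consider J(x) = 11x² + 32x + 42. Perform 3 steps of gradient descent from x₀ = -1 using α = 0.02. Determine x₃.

J′(x) = 22x + 32
Step 1: J′(-1) = 10; x₁ = -1 − 0.02·10 = -1.2
Step 2: J′(-1.2) = 5.6; x₂ = -1.2 − 0.02·5.6 = -1.312
Step 3: J′(-1.312) = 3.136; x₃ = -1.312 − 0.02·3.136 = -1.37472

-1.37472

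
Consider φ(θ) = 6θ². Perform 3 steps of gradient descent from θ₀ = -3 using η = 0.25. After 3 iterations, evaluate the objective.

φ′(θ) = 12θ
θ₁ = -3 − 0.25·(-36) = 6
θ₂ = 6 − 0.25·72 = -12
θ₃ = -12 − 0.25·(-144) = 24
φ(24) = 3456

3456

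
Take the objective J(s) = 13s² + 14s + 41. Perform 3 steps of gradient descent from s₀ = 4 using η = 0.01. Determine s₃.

1.300632

J′(s) = 26s + 14
s₁ = 4 − 0.01·118 = 2.82
s₂ = 2.82 − 0.01·87.32 = 1.9468
s₃ = 1.9468 − 0.01·64.6168 = 1.300632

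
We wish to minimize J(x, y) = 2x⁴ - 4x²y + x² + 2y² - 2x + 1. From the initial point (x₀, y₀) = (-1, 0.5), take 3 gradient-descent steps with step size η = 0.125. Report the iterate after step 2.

(0.25, 0.375)

∇J = (8x³ - 8xy + 2x - 2, -4x² + 4y)
Step 1: at (-1, 0.5), ∇J = (-8, -2) → (-1, 0.5) − 0.125·(-8, -2) = (0, 0.75)
Step 2: at (0, 0.75), ∇J = (-2, 3) → (0, 0.75) − 0.125·(-2, 3) = (0.25, 0.375)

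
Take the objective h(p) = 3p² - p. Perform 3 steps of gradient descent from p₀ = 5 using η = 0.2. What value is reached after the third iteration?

h′(p) = 6p - 1
Step 1: h′(5) = 29; p₁ = 5 − 0.2·29 = -0.8
Step 2: h′(-0.8) = -5.8; p₂ = -0.8 − 0.2·(-5.8) = 0.36
Step 3: h′(0.36) = 1.16; p₃ = 0.36 − 0.2·1.16 = 0.128

0.128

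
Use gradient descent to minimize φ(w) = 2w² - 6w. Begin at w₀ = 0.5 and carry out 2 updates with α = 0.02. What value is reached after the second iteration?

0.6536

φ′(w) = 4w - 6
w₁ = 0.5 − 0.02·(-4) = 0.58
w₂ = 0.58 − 0.02·(-3.68) = 0.6536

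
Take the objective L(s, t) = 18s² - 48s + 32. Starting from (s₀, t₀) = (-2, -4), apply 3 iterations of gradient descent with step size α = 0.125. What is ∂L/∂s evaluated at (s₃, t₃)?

∇L = (36s - 48, 0)
(s₁, t₁) = (-2, -4) − 0.125·(-120, 0) = (13, -4)
(s₂, t₂) = (13, -4) − 0.125·(420, 0) = (-39.5, -4)
(s₃, t₃) = (-39.5, -4) − 0.125·(-1470, 0) = (144.25, -4)
∂L/∂s at (144.25, -4) = 5145

5145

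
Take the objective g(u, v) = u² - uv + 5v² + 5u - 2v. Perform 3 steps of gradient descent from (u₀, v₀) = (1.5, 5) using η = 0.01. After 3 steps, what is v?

3.7389395

∇g = (2u - v + 5, -u + 10v - 2)
Step 1: at (1.5, 5), ∇g = (3, 46.5) → (1.5, 5) − 0.01·(3, 46.5) = (1.47, 4.535)
Step 2: at (1.47, 4.535), ∇g = (3.405, 41.88) → (1.47, 4.535) − 0.01·(3.405, 41.88) = (1.43595, 4.1162)
Step 3: at (1.43595, 4.1162), ∇g = (3.7557, 37.72605) → (1.43595, 4.1162) − 0.01·(3.7557, 37.72605) = (1.398393, 3.7389395)
v = 3.7389395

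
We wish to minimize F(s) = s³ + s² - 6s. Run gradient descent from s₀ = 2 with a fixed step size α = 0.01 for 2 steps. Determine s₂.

F′(s) = 3s² + 2s - 6
s₁ = 2 − 0.01·10 = 1.9
s₂ = 1.9 − 0.01·8.63 = 1.8137

1.8137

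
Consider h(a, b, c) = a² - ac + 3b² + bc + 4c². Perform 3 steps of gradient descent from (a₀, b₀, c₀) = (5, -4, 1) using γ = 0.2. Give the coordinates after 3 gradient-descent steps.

(1.256, 0.112, 0.624)

∇h = (2a - c, 6b + c, -a + b + 8c)
Step 1: at (5, -4, 1), ∇h = (9, -23, -1) → (5, -4, 1) − 0.2·(9, -23, -1) = (3.2, 0.6, 1.2)
Step 2: at (3.2, 0.6, 1.2), ∇h = (5.2, 4.8, 7) → (3.2, 0.6, 1.2) − 0.2·(5.2, 4.8, 7) = (2.16, -0.36, -0.2)
Step 3: at (2.16, -0.36, -0.2), ∇h = (4.52, -2.36, -4.12) → (2.16, -0.36, -0.2) − 0.2·(4.52, -2.36, -4.12) = (1.256, 0.112, 0.624)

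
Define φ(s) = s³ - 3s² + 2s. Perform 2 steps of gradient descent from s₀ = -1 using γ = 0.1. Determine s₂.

φ′(s) = 3s² - 6s + 2
s₁ = -1 − 0.1·11 = -2.1
s₂ = -2.1 − 0.1·27.83 = -4.883

-4.883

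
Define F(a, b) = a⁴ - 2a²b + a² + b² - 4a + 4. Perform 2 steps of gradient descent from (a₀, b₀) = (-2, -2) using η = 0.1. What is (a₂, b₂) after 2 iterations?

(-16.5344, 1.952)

∇F = (4a³ - 4ab + 2a - 4, -2a² + 2b)
(a₁, b₁) = (-2, -2) − 0.1·(-56, -12) = (3.6, -0.8)
(a₂, b₂) = (3.6, -0.8) − 0.1·(201.344, -27.52) = (-16.5344, 1.952)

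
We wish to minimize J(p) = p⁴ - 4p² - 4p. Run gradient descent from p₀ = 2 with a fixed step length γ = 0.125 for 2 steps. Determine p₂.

J′(p) = 4p³ - 8p - 4
p₁ = 2 − 0.125·12 = 0.5
p₂ = 0.5 − 0.125·(-7.5) = 1.4375

1.4375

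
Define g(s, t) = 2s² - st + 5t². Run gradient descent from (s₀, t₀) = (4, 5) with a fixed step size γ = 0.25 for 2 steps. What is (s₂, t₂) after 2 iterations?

(-1.625, 10.0625)

∇g = (4s - t, -s + 10t)
Step 1: at (4, 5), ∇g = (11, 46) → (4, 5) − 0.25·(11, 46) = (1.25, -6.5)
Step 2: at (1.25, -6.5), ∇g = (11.5, -66.25) → (1.25, -6.5) − 0.25·(11.5, -66.25) = (-1.625, 10.0625)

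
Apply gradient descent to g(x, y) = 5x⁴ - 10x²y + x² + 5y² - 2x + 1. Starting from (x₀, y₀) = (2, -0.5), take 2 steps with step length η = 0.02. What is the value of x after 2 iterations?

-0.0324224

∇g = (20x³ - 20xy + 2x - 2, -10x² + 10y)
(x₁, y₁) = (2, -0.5) − 0.02·(182, -45) = (-1.64, 0.4)
(x₂, y₂) = (-1.64, 0.4) − 0.02·(-80.37888, -22.896) = (-0.0324224, 0.85792)
x = -0.0324224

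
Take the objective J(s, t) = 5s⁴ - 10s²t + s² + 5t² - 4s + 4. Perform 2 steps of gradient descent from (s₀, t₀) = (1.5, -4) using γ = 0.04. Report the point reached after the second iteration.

∇J = (20s³ - 20st + 2s - 4, -10s² + 10t)
Step 1: at (1.5, -4), ∇J = (186.5, -62.5) → (1.5, -4) − 0.04·(186.5, -62.5) = (-5.96, -1.5)
Step 2: at (-5.96, -1.5), ∇J = (-4428.89472, -370.216) → (-5.96, -1.5) − 0.04·(-4428.89472, -370.216) = (171.1957888, 13.30864)

(171.1957888, 13.30864)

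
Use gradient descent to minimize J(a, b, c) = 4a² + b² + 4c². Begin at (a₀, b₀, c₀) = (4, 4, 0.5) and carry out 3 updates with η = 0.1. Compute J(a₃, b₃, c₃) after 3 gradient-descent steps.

4.198464

∇J = (8a, 2b, 8c)
(a₁, b₁, c₁) = (4, 4, 0.5) − 0.1·(32, 8, 4) = (0.8, 3.2, 0.1)
(a₂, b₂, c₂) = (0.8, 3.2, 0.1) − 0.1·(6.4, 6.4, 0.8) = (0.16, 2.56, 0.02)
(a₃, b₃, c₃) = (0.16, 2.56, 0.02) − 0.1·(1.28, 5.12, 0.16) = (0.032, 2.048, 0.004)
J(0.032, 2.048, 0.004) = 4.198464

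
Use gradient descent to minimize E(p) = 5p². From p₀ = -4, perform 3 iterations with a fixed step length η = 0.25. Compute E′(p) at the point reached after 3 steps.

135

E′(p) = 10p
p₁ = -4 − 0.25·(-40) = 6
p₂ = 6 − 0.25·60 = -9
p₃ = -9 − 0.25·(-90) = 13.5
E′(p) at (13.5) = 135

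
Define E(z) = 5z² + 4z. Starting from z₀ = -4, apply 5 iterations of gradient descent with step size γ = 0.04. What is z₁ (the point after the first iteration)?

E′(z) = 10z + 4
z₁ = -4 − 0.04·(-36) = -2.56

-2.56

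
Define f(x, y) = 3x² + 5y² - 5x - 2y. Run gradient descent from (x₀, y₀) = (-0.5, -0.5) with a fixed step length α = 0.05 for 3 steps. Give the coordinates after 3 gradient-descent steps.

∇f = (6x - 5, 10y - 2)
(x₁, y₁) = (-0.5, -0.5) − 0.05·(-8, -7) = (-0.1, -0.15)
(x₂, y₂) = (-0.1, -0.15) − 0.05·(-5.6, -3.5) = (0.18, 0.025)
(x₃, y₃) = (0.18, 0.025) − 0.05·(-3.92, -1.75) = (0.376, 0.1125)

(0.376, 0.1125)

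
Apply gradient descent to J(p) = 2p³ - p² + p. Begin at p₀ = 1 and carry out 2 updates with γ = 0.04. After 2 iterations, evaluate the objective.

0.823567843328

J′(p) = 6p² - 2p + 1
p₁ = 1 − 0.04·5 = 0.8
p₂ = 0.8 − 0.04·3.24 = 0.6704
J(0.6704) = 0.823567843328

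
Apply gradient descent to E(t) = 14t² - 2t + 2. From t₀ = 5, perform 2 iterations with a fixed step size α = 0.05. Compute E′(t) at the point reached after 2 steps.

22.08

E′(t) = 28t - 2
t₁ = 5 − 0.05·138 = -1.9
t₂ = -1.9 − 0.05·(-55.2) = 0.86
E′(t) at (0.86) = 22.08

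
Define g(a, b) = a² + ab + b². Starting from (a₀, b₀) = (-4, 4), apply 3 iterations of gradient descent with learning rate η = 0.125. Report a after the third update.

∇g = (2a + b, a + 2b)
(a₁, b₁) = (-4, 4) − 0.125·(-4, 4) = (-3.5, 3.5)
(a₂, b₂) = (-3.5, 3.5) − 0.125·(-3.5, 3.5) = (-3.0625, 3.0625)
(a₃, b₃) = (-3.0625, 3.0625) − 0.125·(-3.0625, 3.0625) = (-2.6796875, 2.6796875)
a = -2.6796875

-2.6796875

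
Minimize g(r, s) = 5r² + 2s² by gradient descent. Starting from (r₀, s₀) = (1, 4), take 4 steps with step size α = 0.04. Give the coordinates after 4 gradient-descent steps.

(0.1296, 1.99148544)

∇g = (10r, 4s)
(r₁, s₁) = (1, 4) − 0.04·(10, 16) = (0.6, 3.36)
(r₂, s₂) = (0.6, 3.36) − 0.04·(6, 13.44) = (0.36, 2.8224)
(r₃, s₃) = (0.36, 2.8224) − 0.04·(3.6, 11.2896) = (0.216, 2.370816)
(r₄, s₄) = (0.216, 2.370816) − 0.04·(2.16, 9.483264) = (0.1296, 1.99148544)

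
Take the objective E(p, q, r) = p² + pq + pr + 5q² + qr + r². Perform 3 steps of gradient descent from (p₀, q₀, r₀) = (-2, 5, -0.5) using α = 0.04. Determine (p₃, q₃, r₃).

(-1.857952, 1.27984, -0.530848)

∇E = (2p + q + r, p + 10q + r, p + q + 2r)
(p₁, q₁, r₁) = (-2, 5, -0.5) − 0.04·(0.5, 47.5, 2) = (-2.02, 3.1, -0.58)
(p₂, q₂, r₂) = (-2.02, 3.1, -0.58) − 0.04·(-1.52, 28.4, -0.08) = (-1.9592, 1.964, -0.5768)
(p₃, q₃, r₃) = (-1.9592, 1.964, -0.5768) − 0.04·(-2.5312, 17.104, -1.1488) = (-1.857952, 1.27984, -0.530848)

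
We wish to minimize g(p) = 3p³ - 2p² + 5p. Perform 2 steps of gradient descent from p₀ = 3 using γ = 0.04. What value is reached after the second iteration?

g′(p) = 9p² - 4p + 5
p₁ = 3 − 0.04·74 = 0.04
p₂ = 0.04 − 0.04·4.8544 = -0.154176

-0.154176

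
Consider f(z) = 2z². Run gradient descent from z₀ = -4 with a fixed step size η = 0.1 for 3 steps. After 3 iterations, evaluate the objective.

f′(z) = 4z
z₁ = -4 − 0.1·(-16) = -2.4
z₂ = -2.4 − 0.1·(-9.6) = -1.44
z₃ = -1.44 − 0.1·(-5.76) = -0.864
f(-0.864) = 1.492992

1.492992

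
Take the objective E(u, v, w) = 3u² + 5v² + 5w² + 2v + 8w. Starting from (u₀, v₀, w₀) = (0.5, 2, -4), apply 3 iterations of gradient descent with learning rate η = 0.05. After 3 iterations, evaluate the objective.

-2.13363825

∇E = (6u, 10v + 2, 10w + 8)
Step 1: at (0.5, 2, -4), ∇E = (3, 22, -32) → (0.5, 2, -4) − 0.05·(3, 22, -32) = (0.35, 0.9, -2.4)
Step 2: at (0.35, 0.9, -2.4), ∇E = (2.1, 11, -16) → (0.35, 0.9, -2.4) − 0.05·(2.1, 11, -16) = (0.245, 0.35, -1.6)
Step 3: at (0.245, 0.35, -1.6), ∇E = (1.47, 5.5, -8) → (0.245, 0.35, -1.6) − 0.05·(1.47, 5.5, -8) = (0.1715, 0.075, -1.2)
E(0.1715, 0.075, -1.2) = -2.13363825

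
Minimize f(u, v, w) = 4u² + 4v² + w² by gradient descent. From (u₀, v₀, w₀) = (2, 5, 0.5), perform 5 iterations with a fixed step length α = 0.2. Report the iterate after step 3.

∇f = (8u, 8v, 2w)
Step 1: at (2, 5, 0.5), ∇f = (16, 40, 1) → (2, 5, 0.5) − 0.2·(16, 40, 1) = (-1.2, -3, 0.3)
Step 2: at (-1.2, -3, 0.3), ∇f = (-9.6, -24, 0.6) → (-1.2, -3, 0.3) − 0.2·(-9.6, -24, 0.6) = (0.72, 1.8, 0.18)
Step 3: at (0.72, 1.8, 0.18), ∇f = (5.76, 14.4, 0.36) → (0.72, 1.8, 0.18) − 0.2·(5.76, 14.4, 0.36) = (-0.432, -1.08, 0.108)

(-0.432, -1.08, 0.108)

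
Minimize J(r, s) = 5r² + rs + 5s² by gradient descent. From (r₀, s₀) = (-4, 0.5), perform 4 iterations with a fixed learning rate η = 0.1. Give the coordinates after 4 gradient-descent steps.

(-0.0004, 0.00005)

∇J = (10r + s, r + 10s)
(r₁, s₁) = (-4, 0.5) − 0.1·(-39.5, 1) = (-0.05, 0.4)
(r₂, s₂) = (-0.05, 0.4) − 0.1·(-0.1, 3.95) = (-0.04, 0.005)
(r₃, s₃) = (-0.04, 0.005) − 0.1·(-0.395, 0.01) = (-0.0005, 0.004)
(r₄, s₄) = (-0.0005, 0.004) − 0.1·(-0.001, 0.0395) = (-0.0004, 0.00005)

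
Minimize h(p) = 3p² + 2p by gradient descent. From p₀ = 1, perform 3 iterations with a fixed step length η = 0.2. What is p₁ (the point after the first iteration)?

h′(p) = 6p + 2
p₁ = 1 − 0.2·8 = -0.6

-0.6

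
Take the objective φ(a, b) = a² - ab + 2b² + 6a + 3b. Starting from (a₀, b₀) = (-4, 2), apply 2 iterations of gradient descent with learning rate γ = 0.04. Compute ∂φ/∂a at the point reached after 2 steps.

-2.336

∇φ = (2a - b + 6, -a + 4b + 3)
Step 1: at (-4, 2), ∇φ = (-4, 15) → (-4, 2) − 0.04·(-4, 15) = (-3.84, 1.4)
Step 2: at (-3.84, 1.4), ∇φ = (-3.08, 12.44) → (-3.84, 1.4) − 0.04·(-3.08, 12.44) = (-3.7168, 0.9024)
∂φ/∂a at (-3.7168, 0.9024) = -2.336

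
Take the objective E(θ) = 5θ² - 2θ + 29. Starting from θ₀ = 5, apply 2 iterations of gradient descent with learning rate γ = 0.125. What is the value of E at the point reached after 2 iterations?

E′(θ) = 10θ - 2
θ₁ = 5 − 0.125·48 = -1
θ₂ = -1 − 0.125·(-12) = 0.5
E(0.5) = 29.25

29.25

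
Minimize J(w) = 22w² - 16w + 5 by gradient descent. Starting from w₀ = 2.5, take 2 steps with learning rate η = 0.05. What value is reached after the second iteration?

J′(w) = 44w - 16
Step 1: J′(2.5) = 94; w₁ = 2.5 − 0.05·94 = -2.2
Step 2: J′(-2.2) = -112.8; w₂ = -2.2 − 0.05·(-112.8) = 3.44

3.44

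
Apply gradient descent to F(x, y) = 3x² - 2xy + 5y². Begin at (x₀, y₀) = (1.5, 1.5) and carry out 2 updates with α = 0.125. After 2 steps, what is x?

0.1875

∇F = (6x - 2y, -2x + 10y)
Step 1: at (1.5, 1.5), ∇F = (6, 12) → (1.5, 1.5) − 0.125·(6, 12) = (0.75, 0)
Step 2: at (0.75, 0), ∇F = (4.5, -1.5) → (0.75, 0) − 0.125·(4.5, -1.5) = (0.1875, 0.1875)
x = 0.1875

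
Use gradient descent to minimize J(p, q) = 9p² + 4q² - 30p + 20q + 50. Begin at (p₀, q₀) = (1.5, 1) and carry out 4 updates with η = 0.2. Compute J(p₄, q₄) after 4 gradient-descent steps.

522.89067328

∇J = (18p - 30, 8q + 20)
Step 1: at (1.5, 1), ∇J = (-3, 28) → (1.5, 1) − 0.2·(-3, 28) = (2.1, -4.6)
Step 2: at (2.1, -4.6), ∇J = (7.8, -16.8) → (2.1, -4.6) − 0.2·(7.8, -16.8) = (0.54, -1.24)
Step 3: at (0.54, -1.24), ∇J = (-20.28, 10.08) → (0.54, -1.24) − 0.2·(-20.28, 10.08) = (4.596, -3.256)
Step 4: at (4.596, -3.256), ∇J = (52.728, -6.048) → (4.596, -3.256) − 0.2·(52.728, -6.048) = (-5.9496, -2.0464)
J(-5.9496, -2.0464) = 522.89067328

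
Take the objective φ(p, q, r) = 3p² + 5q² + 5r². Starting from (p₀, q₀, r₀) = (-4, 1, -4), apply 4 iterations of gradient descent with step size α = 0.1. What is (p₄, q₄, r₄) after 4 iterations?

∇φ = (6p, 10q, 10r)
Step 1: at (-4, 1, -4), ∇φ = (-24, 10, -40) → (-4, 1, -4) − 0.1·(-24, 10, -40) = (-1.6, 0, 0)
Step 2: at (-1.6, 0, 0), ∇φ = (-9.6, 0, 0) → (-1.6, 0, 0) − 0.1·(-9.6, 0, 0) = (-0.64, 0, 0)
Step 3: at (-0.64, 0, 0), ∇φ = (-3.84, 0, 0) → (-0.64, 0, 0) − 0.1·(-3.84, 0, 0) = (-0.256, 0, 0)
Step 4: at (-0.256, 0, 0), ∇φ = (-1.536, 0, 0) → (-0.256, 0, 0) − 0.1·(-1.536, 0, 0) = (-0.1024, 0, 0)

(-0.1024, 0, 0)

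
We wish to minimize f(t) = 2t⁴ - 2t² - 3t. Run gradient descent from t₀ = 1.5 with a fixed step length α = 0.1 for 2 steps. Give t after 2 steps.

f′(t) = 8t³ - 4t - 3
Step 1: f′(1.5) = 18; t₁ = 1.5 − 0.1·18 = -0.3
Step 2: f′(-0.3) = -2.016; t₂ = -0.3 − 0.1·(-2.016) = -0.0984

-0.0984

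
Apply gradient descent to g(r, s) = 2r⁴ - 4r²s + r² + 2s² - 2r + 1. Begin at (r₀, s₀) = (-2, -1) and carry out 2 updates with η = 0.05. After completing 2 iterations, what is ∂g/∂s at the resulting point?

-24.85892096

∇g = (8r³ - 8rs + 2r - 2, -4r² + 4s)
Step 1: at (-2, -1), ∇g = (-86, -20) → (-2, -1) − 0.05·(-86, -20) = (2.3, 0)
Step 2: at (2.3, 0), ∇g = (99.936, -21.16) → (2.3, 0) − 0.05·(99.936, -21.16) = (-2.6968, 1.058)
∂g/∂s at (-2.6968, 1.058) = -24.85892096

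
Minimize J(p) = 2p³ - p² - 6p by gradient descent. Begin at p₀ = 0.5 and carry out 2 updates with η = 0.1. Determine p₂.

1.1985

J′(p) = 6p² - 2p - 6
p₁ = 0.5 − 0.1·(-5.5) = 1.05
p₂ = 1.05 − 0.1·(-1.485) = 1.1985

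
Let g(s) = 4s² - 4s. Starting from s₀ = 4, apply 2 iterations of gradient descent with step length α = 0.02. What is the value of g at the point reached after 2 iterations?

23.39569664

g′(s) = 8s - 4
s₁ = 4 − 0.02·28 = 3.44
s₂ = 3.44 − 0.02·23.52 = 2.9696
g(2.9696) = 23.39569664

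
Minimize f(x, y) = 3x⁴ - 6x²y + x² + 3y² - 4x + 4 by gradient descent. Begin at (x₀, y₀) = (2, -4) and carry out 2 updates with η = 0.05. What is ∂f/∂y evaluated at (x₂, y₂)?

-418210.55118336

∇f = (12x³ - 12xy + 2x - 4, -6x² + 6y)
(x₁, y₁) = (2, -4) − 0.05·(192, -48) = (-7.6, -1.6)
(x₂, y₂) = (-7.6, -1.6) − 0.05·(-5432.832, -356.16) = (264.0416, 16.208)
∂f/∂y at (264.0416, 16.208) = -418210.55118336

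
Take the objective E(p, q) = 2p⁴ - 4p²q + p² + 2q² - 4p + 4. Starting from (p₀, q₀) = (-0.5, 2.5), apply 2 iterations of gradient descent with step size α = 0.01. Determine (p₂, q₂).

(-0.58071488, 2.325264)

∇E = (8p³ - 8pq + 2p - 4, -4p² + 4q)
Step 1: at (-0.5, 2.5), ∇E = (4, 9) → (-0.5, 2.5) − 0.01·(4, 9) = (-0.54, 2.41)
Step 2: at (-0.54, 2.41), ∇E = (4.071488, 8.4736) → (-0.54, 2.41) − 0.01·(4.071488, 8.4736) = (-0.58071488, 2.325264)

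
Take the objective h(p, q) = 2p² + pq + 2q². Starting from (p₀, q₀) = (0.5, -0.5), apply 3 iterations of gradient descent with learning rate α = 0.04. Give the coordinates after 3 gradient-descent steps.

∇h = (4p + q, p + 4q)
Step 1: at (0.5, -0.5), ∇h = (1.5, -1.5) → (0.5, -0.5) − 0.04·(1.5, -1.5) = (0.44, -0.44)
Step 2: at (0.44, -0.44), ∇h = (1.32, -1.32) → (0.44, -0.44) − 0.04·(1.32, -1.32) = (0.3872, -0.3872)
Step 3: at (0.3872, -0.3872), ∇h = (1.1616, -1.1616) → (0.3872, -0.3872) − 0.04·(1.1616, -1.1616) = (0.340736, -0.340736)

(0.340736, -0.340736)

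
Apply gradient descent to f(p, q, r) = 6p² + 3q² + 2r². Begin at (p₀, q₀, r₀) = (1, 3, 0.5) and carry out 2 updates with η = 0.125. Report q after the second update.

∇f = (12p, 6q, 4r)
(p₁, q₁, r₁) = (1, 3, 0.5) − 0.125·(12, 18, 2) = (-0.5, 0.75, 0.25)
(p₂, q₂, r₂) = (-0.5, 0.75, 0.25) − 0.125·(-6, 4.5, 1) = (0.25, 0.1875, 0.125)
q = 0.1875

0.1875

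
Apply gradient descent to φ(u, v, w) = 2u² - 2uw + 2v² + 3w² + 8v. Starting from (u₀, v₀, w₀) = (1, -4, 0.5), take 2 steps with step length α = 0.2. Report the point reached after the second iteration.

∇φ = (4u - 2w, 4v + 8, -2u + 6w)
(u₁, v₁, w₁) = (1, -4, 0.5) − 0.2·(3, -8, 1) = (0.4, -2.4, 0.3)
(u₂, v₂, w₂) = (0.4, -2.4, 0.3) − 0.2·(1, -1.6, 1) = (0.2, -2.08, 0.1)

(0.2, -2.08, 0.1)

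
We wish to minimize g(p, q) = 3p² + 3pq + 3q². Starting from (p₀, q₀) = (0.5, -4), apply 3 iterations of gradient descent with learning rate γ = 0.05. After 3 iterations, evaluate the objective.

∇g = (6p + 3q, 3p + 6q)
(p₁, q₁) = (0.5, -4) − 0.05·(-9, -22.5) = (0.95, -2.875)
(p₂, q₂) = (0.95, -2.875) − 0.05·(-2.925, -14.4) = (1.09625, -2.155)
(p₃, q₃) = (1.09625, -2.155) − 0.05·(0.1125, -9.64125) = (1.090625, -1.6729375)
g(1.090625, -1.6729375) = 6.49090592578125

6.49090592578125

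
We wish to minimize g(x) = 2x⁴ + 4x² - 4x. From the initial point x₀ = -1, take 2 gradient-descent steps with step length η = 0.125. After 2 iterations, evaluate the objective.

g′(x) = 8x³ + 8x - 4
Step 1: g′(-1) = -20; x₁ = -1 − 0.125·(-20) = 1.5
Step 2: g′(1.5) = 35; x₂ = 1.5 − 0.125·35 = -2.875
g(-2.875) = 181.20361328125

181.20361328125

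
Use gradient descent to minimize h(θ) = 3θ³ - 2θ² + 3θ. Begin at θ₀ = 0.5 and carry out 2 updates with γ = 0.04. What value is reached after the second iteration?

0.259916

h′(θ) = 9θ² - 4θ + 3
θ₁ = 0.5 − 0.04·3.25 = 0.37
θ₂ = 0.37 − 0.04·2.7521 = 0.259916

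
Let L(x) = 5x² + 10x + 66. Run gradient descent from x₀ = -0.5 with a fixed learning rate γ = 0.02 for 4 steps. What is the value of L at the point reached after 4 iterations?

L′(x) = 10x + 10
x₁ = -0.5 − 0.02·5 = -0.6
x₂ = -0.6 − 0.02·4 = -0.68
x₃ = -0.68 − 0.02·3.2 = -0.744
x₄ = -0.744 − 0.02·2.56 = -0.7952
L(-0.7952) = 61.2097152

61.2097152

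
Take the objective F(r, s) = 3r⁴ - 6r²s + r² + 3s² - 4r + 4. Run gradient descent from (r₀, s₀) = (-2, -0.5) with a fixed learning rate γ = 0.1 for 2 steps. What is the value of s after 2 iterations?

∇F = (12r³ - 12rs + 2r - 4, -6r² + 6s)
(r₁, s₁) = (-2, -0.5) − 0.1·(-116, -27) = (9.6, 2.2)
(r₂, s₂) = (9.6, 2.2) − 0.1·(10378.592, -539.76) = (-1028.2592, 56.176)
s = 56.176

56.176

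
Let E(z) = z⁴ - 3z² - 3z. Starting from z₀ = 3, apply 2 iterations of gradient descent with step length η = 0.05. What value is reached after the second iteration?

E′(z) = 4z³ - 6z - 3
Step 1: E′(3) = 87; z₁ = 3 − 0.05·87 = -1.35
Step 2: E′(-1.35) = -4.7415; z₂ = -1.35 − 0.05·(-4.7415) = -1.112925

-1.112925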